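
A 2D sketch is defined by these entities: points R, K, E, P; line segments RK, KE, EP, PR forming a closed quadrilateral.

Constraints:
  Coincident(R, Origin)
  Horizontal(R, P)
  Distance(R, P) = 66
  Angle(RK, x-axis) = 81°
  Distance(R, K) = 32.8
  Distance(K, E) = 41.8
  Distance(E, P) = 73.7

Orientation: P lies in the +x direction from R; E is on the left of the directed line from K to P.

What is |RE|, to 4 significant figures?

72.14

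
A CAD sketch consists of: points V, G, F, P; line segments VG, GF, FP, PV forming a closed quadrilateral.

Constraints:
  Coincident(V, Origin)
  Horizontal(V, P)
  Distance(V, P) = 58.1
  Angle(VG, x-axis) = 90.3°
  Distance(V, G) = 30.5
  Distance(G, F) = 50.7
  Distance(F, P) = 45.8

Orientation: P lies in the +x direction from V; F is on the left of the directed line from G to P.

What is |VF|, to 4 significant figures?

66.00

V is at the origin; VP is horizontal with |VP| = 58.1 and P in +x, so P = (58.1, 0). VG runs at 90.3° with |VG| = 30.5, so G = (-0.1597, 30.50). F is determined by |GF| = 50.7 and |FP| = 45.8 together: it lies at the intersection of circle(G, 50.7) and circle(P, 45.8). With |GP| = 65.76, the foot of the radical line on GP is 36.48 from G and the perpendicular offset is √(50.7² − 36.48²) = 35.21. Taking the left-of-GP solution: F = (48.49, 44.78).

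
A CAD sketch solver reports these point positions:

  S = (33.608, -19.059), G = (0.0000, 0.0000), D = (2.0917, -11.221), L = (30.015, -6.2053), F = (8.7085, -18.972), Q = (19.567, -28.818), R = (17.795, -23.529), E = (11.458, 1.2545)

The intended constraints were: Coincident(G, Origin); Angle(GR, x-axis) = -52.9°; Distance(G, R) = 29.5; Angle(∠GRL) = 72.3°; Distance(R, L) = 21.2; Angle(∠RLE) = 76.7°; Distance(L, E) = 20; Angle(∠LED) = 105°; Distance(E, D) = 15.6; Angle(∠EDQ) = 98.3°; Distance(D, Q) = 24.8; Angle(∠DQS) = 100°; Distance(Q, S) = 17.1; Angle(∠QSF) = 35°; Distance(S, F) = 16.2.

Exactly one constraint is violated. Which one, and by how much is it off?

Distance(S, F) = 16.2 — off by 8.70.

G = (0.00, 0.00) ✓; GR at -52.90° ✓; |GR| = 29.50 ✓; ∠GRL = 72.30° ✓; |RL| = 21.20 ✓; ∠RLE = 76.70° ✓; |LE| = 20.00 ✓; ∠LED = 105.0° ✓; |ED| = 15.60 ✓; ∠EDQ = 98.30° ✓; |DQ| = 24.80 ✓; ∠DQS = 100.0° ✓; |QS| = 17.10 ✓; ∠QSF = 35.00° ✓; |SF| = 24.90 ✗.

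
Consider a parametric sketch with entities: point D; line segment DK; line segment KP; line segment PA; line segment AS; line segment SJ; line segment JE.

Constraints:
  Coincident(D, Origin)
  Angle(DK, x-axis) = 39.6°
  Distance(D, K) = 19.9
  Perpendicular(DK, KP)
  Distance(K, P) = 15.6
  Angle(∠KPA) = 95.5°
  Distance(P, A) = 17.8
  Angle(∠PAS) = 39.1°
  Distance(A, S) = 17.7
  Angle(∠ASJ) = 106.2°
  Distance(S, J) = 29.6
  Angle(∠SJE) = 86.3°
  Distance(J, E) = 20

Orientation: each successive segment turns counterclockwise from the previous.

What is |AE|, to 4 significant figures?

33.38

D is at the origin; DK runs at 39.6° with length 19.9, so K = (15.33, 12.68). DK is perpendicular to KP, so KP runs at 129.6°; with |KP| = 15.6, P = (5.389, 24.70). ∠KPA = 95.5° gives PA at -145.9° from the x-axis; with |PA| = 17.8, A = (-9.350, 14.73). ∠PAS = 39.1° gives AS at -5.000° from the x-axis; with |AS| = 17.7, S = (8.283, 13.18). ∠ASJ = 106.2° gives SJ at 68.80° from the x-axis; with |SJ| = 29.6, J = (18.99, 40.78). ∠SJE = 86.3° gives JE at 162.5° from the x-axis; with |JE| = 20.0, E = (-0.08768, 46.79). Then |AE| = |E − A| = 33.38.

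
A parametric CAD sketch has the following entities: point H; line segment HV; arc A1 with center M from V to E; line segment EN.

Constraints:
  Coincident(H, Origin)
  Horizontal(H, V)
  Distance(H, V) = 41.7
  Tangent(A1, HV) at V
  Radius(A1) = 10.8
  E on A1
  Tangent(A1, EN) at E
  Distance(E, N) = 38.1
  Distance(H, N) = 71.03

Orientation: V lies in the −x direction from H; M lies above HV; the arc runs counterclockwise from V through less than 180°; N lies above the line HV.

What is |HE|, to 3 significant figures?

36.1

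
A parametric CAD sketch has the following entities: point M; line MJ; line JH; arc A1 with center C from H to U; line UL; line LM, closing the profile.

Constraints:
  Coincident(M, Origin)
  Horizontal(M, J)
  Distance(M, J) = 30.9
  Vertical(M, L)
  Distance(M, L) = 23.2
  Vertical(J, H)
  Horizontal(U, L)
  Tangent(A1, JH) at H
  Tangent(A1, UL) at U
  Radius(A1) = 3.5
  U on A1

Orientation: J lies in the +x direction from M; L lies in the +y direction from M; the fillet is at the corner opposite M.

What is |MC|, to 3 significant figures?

33.7

M is at the origin; M and J share the same y with |MJ| = 30.9 and J on the +x side, so J = (30.9, 0.00). ML is vertical with |ML| = 23.2 and L on the +y side, so L = (0.00, 23.2). The virtual corner opposite M is at (30.9, 23.2). A1 meets JH tangentially, so CH is at right angles to JH and tangency of A1 to UL means the radius CU is perpendicular to UL, with radius 3.5, so the center C sits 3.5 in from both sides at C = (27.4, 19.7). Then |MC| = |C − M| = 33.7.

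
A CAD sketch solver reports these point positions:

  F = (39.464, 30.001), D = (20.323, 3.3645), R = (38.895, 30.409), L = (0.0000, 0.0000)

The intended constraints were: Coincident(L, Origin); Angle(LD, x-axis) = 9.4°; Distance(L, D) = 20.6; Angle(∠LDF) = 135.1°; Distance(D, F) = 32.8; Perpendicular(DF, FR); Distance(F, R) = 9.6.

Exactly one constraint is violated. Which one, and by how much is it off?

Distance(F, R) = 9.6 — off by 8.90.

L = (0.00, 0.00) ✓; LD at 9.400° ✓; |LD| = 20.60 ✓; ∠LDF = 135.1° ✓; |DF| = 32.80 ✓; ∠(DF, FR) = 90.06° ✓; |FR| = 0.7002 ✗.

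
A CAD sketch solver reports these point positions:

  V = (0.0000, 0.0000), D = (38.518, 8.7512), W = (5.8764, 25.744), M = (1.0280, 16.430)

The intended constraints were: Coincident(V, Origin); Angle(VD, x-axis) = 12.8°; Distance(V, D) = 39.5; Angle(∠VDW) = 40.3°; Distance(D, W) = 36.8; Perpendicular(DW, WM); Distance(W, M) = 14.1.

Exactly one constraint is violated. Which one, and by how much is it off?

Distance(W, M) = 14.1 — off by 3.60.

V = (0.00, 0.00) ✓; VD at 12.80° ✓; |VD| = 39.50 ✓; ∠VDW = 40.30° ✓; |DW| = 36.80 ✓; ∠(DW, WM) = 90.00° ✓; |WM| = 10.50 ✗.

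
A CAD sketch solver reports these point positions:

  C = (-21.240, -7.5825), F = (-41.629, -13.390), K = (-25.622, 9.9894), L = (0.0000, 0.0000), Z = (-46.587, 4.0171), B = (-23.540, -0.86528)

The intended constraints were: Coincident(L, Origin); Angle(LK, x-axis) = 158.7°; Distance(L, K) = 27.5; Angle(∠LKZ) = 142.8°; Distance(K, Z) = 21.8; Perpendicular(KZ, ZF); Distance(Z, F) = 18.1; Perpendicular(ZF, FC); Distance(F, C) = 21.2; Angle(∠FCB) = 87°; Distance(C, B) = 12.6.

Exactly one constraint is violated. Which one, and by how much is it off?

Distance(C, B) = 12.6 — off by 5.50.

L = (0.00, 0.00) ✓; LK at 158.7° ✓; |LK| = 27.50 ✓; ∠LKZ = 142.8° ✓; |KZ| = 21.80 ✓; ∠(KZ, ZF) = 90.00° ✓; |ZF| = 18.10 ✓; ∠(ZF, FC) = 90.00° ✓; |FC| = 21.20 ✓; ∠FCB = 87.00° ✓; |CB| = 7.100 ✗.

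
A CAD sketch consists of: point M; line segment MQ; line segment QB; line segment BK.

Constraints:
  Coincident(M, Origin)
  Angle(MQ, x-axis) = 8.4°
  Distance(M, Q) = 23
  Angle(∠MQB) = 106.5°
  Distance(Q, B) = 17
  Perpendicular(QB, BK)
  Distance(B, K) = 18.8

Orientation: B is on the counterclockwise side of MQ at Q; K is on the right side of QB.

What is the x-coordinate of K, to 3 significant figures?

43.8

M is at the origin; MQ runs at 8.4° with length 23.0, so Q = 23.0·(cos 8.4°, sin 8.4°) = (22.8, 3.36). ∠MQB = 106.5°, so QB runs at 8.4° + (180° − 106.5°) = 81.9° from the x-axis; with |QB| = 17.0, B = Q + 17.0·(cos 81.9°, sin 81.9°) = (25.1, 20.2). QB ⟂ BK; with |BK| = 18.8 on the right of QB, K = B + 18.8·(0.990, -0.141) = (43.8, 17.5). So K.x = 43.8.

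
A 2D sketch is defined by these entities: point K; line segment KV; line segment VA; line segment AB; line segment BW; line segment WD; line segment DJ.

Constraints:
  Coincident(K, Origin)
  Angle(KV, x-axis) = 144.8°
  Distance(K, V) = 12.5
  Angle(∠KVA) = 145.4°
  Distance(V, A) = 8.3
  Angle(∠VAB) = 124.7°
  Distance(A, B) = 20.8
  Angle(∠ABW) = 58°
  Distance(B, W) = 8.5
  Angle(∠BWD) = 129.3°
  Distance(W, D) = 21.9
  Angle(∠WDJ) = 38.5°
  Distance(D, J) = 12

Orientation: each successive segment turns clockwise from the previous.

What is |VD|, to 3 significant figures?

3.24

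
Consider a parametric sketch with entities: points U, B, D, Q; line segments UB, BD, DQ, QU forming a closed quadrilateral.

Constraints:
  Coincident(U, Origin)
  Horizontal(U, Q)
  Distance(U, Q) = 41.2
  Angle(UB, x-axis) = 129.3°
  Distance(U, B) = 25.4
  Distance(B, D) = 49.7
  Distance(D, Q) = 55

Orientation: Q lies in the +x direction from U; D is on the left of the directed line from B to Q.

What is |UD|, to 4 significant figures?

56.06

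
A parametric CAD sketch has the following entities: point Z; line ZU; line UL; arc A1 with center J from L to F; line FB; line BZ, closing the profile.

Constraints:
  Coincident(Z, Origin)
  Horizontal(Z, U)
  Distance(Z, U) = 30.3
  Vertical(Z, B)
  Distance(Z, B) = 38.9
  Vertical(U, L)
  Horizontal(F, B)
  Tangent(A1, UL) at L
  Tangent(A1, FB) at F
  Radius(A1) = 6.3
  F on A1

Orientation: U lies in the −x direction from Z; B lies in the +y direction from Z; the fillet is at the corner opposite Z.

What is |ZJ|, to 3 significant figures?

40.5

ZB is vertical with |ZB| = 38.9 and B on the +y side, so B = (0.00, 38.9). The virtual corner opposite Z is at (-30.3, 38.9). Tangency of A1 to UL means the radius JL is perpendicular to UL and since A1 is tangent to FB there, JF ⟂ FB, with radius 6.3, so the center J sits 6.3 in from both sides at J = (-24.0, 32.6). Then |ZJ| = |J − Z| = 40.5.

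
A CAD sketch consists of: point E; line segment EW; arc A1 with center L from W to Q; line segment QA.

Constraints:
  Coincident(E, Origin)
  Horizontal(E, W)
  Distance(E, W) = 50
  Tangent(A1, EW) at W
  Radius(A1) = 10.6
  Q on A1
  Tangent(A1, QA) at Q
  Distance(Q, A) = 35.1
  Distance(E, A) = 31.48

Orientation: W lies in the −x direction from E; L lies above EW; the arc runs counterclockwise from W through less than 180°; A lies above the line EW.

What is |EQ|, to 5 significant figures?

42.925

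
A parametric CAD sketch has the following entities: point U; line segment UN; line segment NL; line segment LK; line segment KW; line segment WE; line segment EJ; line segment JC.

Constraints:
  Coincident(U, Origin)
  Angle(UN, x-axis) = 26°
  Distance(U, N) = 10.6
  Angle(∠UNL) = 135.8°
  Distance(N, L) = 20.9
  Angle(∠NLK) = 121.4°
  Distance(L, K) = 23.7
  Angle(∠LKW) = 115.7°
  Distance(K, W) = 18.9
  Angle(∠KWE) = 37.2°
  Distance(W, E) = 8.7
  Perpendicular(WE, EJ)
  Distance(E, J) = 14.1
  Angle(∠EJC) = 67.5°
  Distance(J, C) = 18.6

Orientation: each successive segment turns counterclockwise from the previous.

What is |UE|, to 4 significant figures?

36.01

∠LKW = 115.7° gives KW at -166.9° from the x-axis; with |KW| = 18.9, W = (-16.65, 38.50). ∠KWE = 37.2° gives WE at -24.10° from the x-axis; with |WE| = 8.7, E = (-8.710, 34.95). Then |UE| = |E − U| = 36.01.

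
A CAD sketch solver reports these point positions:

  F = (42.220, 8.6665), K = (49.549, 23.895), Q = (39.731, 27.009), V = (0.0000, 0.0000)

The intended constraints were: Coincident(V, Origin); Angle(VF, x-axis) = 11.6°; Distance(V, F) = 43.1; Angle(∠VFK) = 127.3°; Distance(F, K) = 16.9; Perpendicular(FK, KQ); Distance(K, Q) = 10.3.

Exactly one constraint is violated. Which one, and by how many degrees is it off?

Perpendicular(FK, KQ) — off by 8.10°.

V = (0.00, 0.00) ✓; VF at 11.60° ✓; |VF| = 43.10 ✓; ∠VFK = 127.3° ✓; |FK| = 16.90 ✓; ∠(FK, KQ) = 98.10° ✗; |KQ| = 10.30 ✓.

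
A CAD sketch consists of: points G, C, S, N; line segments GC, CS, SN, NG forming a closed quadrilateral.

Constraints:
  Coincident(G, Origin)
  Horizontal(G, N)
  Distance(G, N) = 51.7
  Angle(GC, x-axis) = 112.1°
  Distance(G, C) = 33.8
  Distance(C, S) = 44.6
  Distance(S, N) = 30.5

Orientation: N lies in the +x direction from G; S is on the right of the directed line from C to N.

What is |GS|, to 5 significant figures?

21.443

Checks: |CS| = 44.60 ✓; |SN| = 30.50 ✓.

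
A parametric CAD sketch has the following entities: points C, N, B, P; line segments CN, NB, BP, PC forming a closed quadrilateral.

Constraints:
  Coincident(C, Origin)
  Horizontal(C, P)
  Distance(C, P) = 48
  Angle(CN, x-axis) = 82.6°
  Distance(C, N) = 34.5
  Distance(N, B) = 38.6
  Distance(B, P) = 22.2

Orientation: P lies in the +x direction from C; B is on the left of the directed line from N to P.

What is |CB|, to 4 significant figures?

45.78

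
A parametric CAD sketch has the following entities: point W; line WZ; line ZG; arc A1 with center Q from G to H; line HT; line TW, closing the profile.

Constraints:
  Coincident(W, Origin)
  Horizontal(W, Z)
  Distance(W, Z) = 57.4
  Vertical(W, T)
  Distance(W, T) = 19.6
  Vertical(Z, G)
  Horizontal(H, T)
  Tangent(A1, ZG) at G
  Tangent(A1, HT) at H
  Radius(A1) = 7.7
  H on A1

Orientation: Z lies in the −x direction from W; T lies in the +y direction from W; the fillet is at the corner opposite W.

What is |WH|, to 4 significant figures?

53.43

W is at the origin; WZ is horizontal with |WZ| = 57.4 and Z on the −x side, so Z = (-57.40, 0.000). W and T share the same x with |WT| = 19.6 and T on the +y side, so T = (0.000, 19.60). The virtual corner opposite W is at (-57.40, 19.60). Tangency of A1 to ZG means the radius QG is perpendicular to ZG and the tangent condition forces QH to be normal to HT, with radius 7.7, so the center Q sits 7.7 in from both sides at Q = (-49.70, 11.90). That places the tangent points at G = (-57.40, 11.90) on ZG and H = (-49.70, 19.60) on HT. Then |WH| = |H − W| = 53.43.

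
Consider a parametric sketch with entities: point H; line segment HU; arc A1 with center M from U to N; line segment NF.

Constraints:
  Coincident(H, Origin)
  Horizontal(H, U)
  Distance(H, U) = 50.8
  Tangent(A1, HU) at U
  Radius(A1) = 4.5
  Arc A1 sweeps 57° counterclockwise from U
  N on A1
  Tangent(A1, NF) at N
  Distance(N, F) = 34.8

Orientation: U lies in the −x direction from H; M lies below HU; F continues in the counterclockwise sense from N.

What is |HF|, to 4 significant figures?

79.89

On A1, U sits at bearing 90° from M; a 57° counterclockwise sweep puts N at bearing 147°, so N = M + 4.5·(cos 147°, sin 147°) = (-54.57, -2.049). A1 meets NF tangentially, so MN is at right angles to NF, so NF runs along (−sin 147°, cos 147°); with |NF| = 34.8, F = (-73.53, -31.23). Then |HF| = |F − H| = 79.89.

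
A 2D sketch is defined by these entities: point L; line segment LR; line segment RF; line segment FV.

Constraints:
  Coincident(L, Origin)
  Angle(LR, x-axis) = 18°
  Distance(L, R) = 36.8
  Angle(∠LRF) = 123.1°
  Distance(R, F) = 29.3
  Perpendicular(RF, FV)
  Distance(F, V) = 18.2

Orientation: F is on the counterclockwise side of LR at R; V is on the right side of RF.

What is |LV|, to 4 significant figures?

69.60

∠LRF = 123.1°, so RF runs at 18.0° + (180° − 123.1°) = 74.90° from the x-axis; with |RF| = 29.3, F = R + 29.3·(cos 74.90°, sin 74.90°) = (42.63, 39.66). RF is perpendicular to FV; with |FV| = 18.2 on the right of RF, V = F + 18.2·(0.9655, -0.2605) = (60.20, 34.92). Then |LV| = |V − L| = 69.60.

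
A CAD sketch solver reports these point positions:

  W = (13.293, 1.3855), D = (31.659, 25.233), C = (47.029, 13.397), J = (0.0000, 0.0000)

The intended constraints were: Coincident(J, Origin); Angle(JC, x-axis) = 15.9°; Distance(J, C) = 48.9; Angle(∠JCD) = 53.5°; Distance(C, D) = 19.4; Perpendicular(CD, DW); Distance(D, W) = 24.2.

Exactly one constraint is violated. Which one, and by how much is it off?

Distance(D, W) = 24.2 — off by 5.90.

J = (0.00, 0.00) ✓; JC at 15.90° ✓; |JC| = 48.90 ✓; ∠JCD = 53.50° ✓; |CD| = 19.40 ✓; ∠(CD, DW) = 90.00° ✓; |DW| = 30.10 ✗.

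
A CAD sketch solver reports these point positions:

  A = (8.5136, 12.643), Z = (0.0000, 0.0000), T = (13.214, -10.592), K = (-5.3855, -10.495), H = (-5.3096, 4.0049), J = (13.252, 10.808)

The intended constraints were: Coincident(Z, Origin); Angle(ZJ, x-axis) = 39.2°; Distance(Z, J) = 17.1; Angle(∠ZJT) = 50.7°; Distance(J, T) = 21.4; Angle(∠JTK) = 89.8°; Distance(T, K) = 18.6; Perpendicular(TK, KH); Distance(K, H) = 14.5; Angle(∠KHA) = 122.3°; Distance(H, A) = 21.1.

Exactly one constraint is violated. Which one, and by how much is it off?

Distance(H, A) = 21.1 — off by 4.80.

Z = (0.00, 0.00) ✓; ZJ at 39.20° ✓; |ZJ| = 17.10 ✓; ∠ZJT = 50.70° ✓; |JT| = 21.40 ✓; ∠JTK = 89.80° ✓; |TK| = 18.60 ✓; ∠(TK, KH) = 90.00° ✓; |KH| = 14.50 ✓; ∠KHA = 122.3° ✓; |HA| = 16.30 ✗.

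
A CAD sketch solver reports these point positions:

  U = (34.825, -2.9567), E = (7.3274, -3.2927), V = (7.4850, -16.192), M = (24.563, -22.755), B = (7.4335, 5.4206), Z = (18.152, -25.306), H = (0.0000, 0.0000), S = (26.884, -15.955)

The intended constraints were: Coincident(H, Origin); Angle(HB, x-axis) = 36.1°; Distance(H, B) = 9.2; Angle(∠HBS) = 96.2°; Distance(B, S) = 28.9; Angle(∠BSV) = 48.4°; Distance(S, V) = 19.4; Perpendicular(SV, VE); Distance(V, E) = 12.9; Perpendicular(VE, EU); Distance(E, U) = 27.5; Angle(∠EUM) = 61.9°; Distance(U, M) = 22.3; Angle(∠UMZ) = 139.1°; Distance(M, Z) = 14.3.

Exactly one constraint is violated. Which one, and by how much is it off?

Distance(M, Z) = 14.3 — off by 7.40.

H = (0.00, 0.00) ✓; HB at 36.10° ✓; |HB| = 9.200 ✓; ∠HBS = 96.20° ✓; |BS| = 28.90 ✓; ∠BSV = 48.40° ✓; |SV| = 19.40 ✓; ∠(SV, VE) = 90.00° ✓; |VE| = 12.90 ✓; ∠(VE, EU) = 90.00° ✓; |EU| = 27.50 ✓; ∠EUM = 61.90° ✓; |UM| = 22.30 ✓; ∠UMZ = 139.1° ✓; |MZ| = 6.900 ✗.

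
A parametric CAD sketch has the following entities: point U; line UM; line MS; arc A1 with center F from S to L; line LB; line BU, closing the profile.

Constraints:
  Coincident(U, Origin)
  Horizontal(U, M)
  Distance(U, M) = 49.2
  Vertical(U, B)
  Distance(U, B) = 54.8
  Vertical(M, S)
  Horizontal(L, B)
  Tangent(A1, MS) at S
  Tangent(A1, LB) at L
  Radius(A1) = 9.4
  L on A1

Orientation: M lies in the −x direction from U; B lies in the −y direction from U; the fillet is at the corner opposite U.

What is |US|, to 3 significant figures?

66.9

U is at the origin; UM is horizontal with |UM| = 49.2 and M on the −x side, so M = (-49.2, 0.00). UB is vertical with |UB| = 54.8 and B on the −y side, so B = (0.00, -54.8). The virtual corner opposite U is at (-49.2, -54.8). A1 meets MS tangentially, so FS is at right angles to MS and tangency of A1 to LB means the radius FL is perpendicular to LB, with radius 9.4, so the center F sits 9.4 in from both sides at F = (-39.8, -45.4). That places the tangent points at S = (-49.2, -45.4) on MS and L = (-39.8, -54.8) on LB. Then |US| = |S − U| = 66.9.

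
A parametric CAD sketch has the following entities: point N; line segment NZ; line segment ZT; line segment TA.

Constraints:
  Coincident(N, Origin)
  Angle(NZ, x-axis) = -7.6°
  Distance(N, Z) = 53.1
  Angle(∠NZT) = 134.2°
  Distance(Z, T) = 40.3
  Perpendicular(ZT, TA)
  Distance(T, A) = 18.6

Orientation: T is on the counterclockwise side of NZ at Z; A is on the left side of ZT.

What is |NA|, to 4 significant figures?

79.73

N is at the origin; NZ runs at -7.6° with length 53.1, so Z = 53.1·(cos -7.6°, sin -7.6°) = (52.63, -7.023). ∠NZT = 134.2°, so ZT runs at -7.6° + (180° − 134.2°) = 38.20° from the x-axis; with |ZT| = 40.3, T = Z + 40.3·(cos 38.20°, sin 38.20°) = (84.30, 17.90). The perpendicularity gives TA at right angles to ZT; with |TA| = 18.6 on the left of ZT, A = T + 18.6·(-0.6184, 0.7859) = (72.80, 32.52). Then |NA| = |A − N| = 79.73.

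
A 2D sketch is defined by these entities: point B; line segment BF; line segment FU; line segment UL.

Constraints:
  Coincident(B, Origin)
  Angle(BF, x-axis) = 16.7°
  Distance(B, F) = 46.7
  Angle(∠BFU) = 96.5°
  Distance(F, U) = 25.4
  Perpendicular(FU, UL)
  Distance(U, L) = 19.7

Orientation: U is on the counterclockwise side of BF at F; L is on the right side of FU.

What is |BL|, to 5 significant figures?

72.876

B is at the origin; BF runs at 16.7° with length 46.7, so F = 46.7·(cos 16.7°, sin 16.7°) = (44.730, 13.420). ∠BFU = 96.5°, so FU runs at 16.7° + (180° − 96.5°) = 100.20° from the x-axis; with |FU| = 25.4, U = F + 25.4·(cos 100.20°, sin 100.20°) = (40.232, 38.418). The perpendicularity gives UL at right angles to FU; with |UL| = 19.7 on the right of FU, L = U + 19.7·(0.98420, 0.17708) = (59.621, 41.907). Then |BL| = |L − B| = 72.876.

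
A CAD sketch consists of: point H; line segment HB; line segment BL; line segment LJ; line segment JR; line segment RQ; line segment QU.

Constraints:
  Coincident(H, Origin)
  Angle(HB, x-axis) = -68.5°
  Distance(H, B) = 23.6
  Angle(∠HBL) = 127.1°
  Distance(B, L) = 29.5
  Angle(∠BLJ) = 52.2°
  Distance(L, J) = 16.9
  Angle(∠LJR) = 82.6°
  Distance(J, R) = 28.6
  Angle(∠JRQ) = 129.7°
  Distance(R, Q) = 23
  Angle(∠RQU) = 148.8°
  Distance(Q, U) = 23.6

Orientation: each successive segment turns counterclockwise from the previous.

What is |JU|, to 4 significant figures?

62.23

∠JRQ = 129.7° gives RQ at -100.1° from the x-axis; with |RQ| = 23.0, Q = (1.776, -51.01). ∠RQU = 148.8° gives QU at -68.90° from the x-axis; with |QU| = 23.6, U = (10.27, -73.03). Then |JU| = |U − J| = 62.23.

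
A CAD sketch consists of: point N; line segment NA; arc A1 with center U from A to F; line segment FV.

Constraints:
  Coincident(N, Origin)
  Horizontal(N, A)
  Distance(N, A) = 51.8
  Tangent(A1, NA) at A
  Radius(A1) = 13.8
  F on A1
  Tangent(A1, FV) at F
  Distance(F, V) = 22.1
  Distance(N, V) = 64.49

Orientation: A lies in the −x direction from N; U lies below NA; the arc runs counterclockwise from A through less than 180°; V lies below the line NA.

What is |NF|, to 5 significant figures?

66.778

Checks: |UF| = 13.80 ✓; ∠(UF, FV) = 90.00° ✓; |FV| = 22.10 ✓; |NV| = 64.49 ✓.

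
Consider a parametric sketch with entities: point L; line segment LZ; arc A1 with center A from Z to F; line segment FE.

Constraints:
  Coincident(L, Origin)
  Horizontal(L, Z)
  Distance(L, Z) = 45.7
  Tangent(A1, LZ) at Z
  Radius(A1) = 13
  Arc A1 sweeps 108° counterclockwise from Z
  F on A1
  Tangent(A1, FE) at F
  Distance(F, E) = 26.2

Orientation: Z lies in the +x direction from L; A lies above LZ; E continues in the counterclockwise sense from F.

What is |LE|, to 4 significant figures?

65.23

On A1, Z sits at bearing -90° from A; a 108° counterclockwise sweep puts F at bearing 18°, so F = A + 13.0·(cos 18°, sin 18°) = (58.06, 17.02). Tangency of A1 to FE means the radius AF is perpendicular to FE, so FE runs along (−sin 18°, cos 18°); with |FE| = 26.2, E = (49.97, 41.93). Then |LE| = |E − L| = 65.23.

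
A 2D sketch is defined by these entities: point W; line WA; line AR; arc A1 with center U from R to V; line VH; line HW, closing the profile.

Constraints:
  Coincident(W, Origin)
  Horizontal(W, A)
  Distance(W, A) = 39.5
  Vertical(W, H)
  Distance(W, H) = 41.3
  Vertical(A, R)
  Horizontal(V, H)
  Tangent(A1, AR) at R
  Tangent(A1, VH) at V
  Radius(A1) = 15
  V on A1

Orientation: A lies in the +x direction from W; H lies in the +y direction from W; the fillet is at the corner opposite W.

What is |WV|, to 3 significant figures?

48.0

The virtual corner opposite W is at (39.5, 41.3). The tangent condition forces UR to be normal to AR and the tangent condition forces UV to be normal to VH, with radius 15.0, so the center U sits 15.0 in from both sides at U = (24.5, 26.3). That places the tangent points at R = (39.5, 26.3) on AR and V = (24.5, 41.3) on VH. Then |WV| = |V − W| = 48.0.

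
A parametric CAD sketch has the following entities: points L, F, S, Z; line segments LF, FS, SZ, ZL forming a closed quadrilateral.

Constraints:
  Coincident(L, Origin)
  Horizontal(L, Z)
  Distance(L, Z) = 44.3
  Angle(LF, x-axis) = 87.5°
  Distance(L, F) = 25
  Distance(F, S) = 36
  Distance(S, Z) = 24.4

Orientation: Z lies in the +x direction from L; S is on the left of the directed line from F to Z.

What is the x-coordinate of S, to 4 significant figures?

37.05

L is at the origin; LZ is horizontal with |LZ| = 44.3 and Z in +x, so Z = (44.3, 0). LF runs at 87.5° with |LF| = 25.0, so F = (1.090, 24.98). S is determined by |FS| = 36.0 and |SZ| = 24.4 together: it lies at the intersection of circle(F, 36.0) and circle(Z, 24.4). With |FZ| = 49.91, the foot of the radical line on FZ is 31.97 from F and the perpendicular offset is √(36.0² − 31.97²) = 16.54. Taking the left-of-FZ solution: S = (37.05, 23.30).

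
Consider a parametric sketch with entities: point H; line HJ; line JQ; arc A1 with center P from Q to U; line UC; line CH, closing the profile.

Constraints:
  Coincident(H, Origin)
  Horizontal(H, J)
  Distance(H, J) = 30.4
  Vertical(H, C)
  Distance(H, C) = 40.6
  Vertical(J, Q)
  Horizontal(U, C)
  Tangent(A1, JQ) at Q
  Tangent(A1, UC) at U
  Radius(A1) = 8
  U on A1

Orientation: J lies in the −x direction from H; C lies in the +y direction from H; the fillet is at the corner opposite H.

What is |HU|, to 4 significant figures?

46.37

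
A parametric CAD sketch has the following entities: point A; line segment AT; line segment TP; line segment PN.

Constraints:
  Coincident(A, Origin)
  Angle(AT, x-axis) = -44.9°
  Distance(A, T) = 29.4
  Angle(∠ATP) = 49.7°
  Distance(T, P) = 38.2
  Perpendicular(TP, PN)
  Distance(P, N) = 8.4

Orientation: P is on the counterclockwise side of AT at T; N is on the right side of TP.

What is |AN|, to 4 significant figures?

36.31

A is at the origin; AT runs at -44.9° with length 29.4, so T = 29.4·(cos -44.9°, sin -44.9°) = (20.83, -20.75). ∠ATP = 49.7°, so TP runs at -44.9° + (180° − 49.7°) = 85.40° from the x-axis; with |TP| = 38.2, P = T + 38.2·(cos 85.40°, sin 85.40°) = (23.89, 17.32). The perpendicularity gives PN at right angles to TP; with |PN| = 8.4 on the right of TP, N = P + 8.4·(0.9968, -0.08020) = (32.26, 16.65). Then |AN| = |N − A| = 36.31.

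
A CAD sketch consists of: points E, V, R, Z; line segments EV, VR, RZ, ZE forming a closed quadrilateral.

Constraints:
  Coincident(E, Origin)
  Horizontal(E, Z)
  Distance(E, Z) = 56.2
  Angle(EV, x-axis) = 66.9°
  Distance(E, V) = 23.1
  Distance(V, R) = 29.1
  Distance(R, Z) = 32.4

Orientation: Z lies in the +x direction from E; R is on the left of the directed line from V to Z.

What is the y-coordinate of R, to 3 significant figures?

26.6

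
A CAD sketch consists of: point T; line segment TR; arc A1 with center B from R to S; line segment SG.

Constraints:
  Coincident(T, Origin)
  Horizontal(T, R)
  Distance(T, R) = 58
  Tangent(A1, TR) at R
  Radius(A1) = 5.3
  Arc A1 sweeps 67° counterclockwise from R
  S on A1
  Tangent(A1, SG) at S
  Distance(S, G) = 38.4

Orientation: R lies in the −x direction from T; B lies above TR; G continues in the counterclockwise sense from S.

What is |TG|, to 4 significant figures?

54.23

T is at the origin; TR is horizontal with |TR| = 58.0 and R on the −x side, so R = (-58.00, 0.000). Tangency of A1 to TR means the radius BR is perpendicular to TR, so B = R + (0, 5.3) = (-58.00, 5.300). On A1, R sits at bearing -90° from B; a 67° counterclockwise sweep puts S at bearing -23°, so S = B + 5.3·(cos -23°, sin -23°) = (-53.12, 3.229). Tangency of A1 to SG means the radius BS is perpendicular to SG, so SG runs along (−sin -23°, cos -23°); with |SG| = 38.4, G = (-38.12, 38.58). Then |TG| = |G − T| = 54.23.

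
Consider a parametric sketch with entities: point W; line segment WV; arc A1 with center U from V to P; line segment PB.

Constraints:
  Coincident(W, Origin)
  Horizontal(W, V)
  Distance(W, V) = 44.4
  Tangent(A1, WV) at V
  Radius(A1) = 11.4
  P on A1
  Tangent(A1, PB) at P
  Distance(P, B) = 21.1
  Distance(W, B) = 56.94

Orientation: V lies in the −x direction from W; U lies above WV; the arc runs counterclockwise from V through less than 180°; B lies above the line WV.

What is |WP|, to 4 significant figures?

38.35

W is at the origin; W and V share the same y with |WV| = 44.4 and V on the −x side, so V = (-44.40, 0.000). Since A1 is tangent to WV there, UV ⟂ WV, so U = V + (0, 11.4) = (-44.40, 11.40). Since UP ⟂ PB (tangency), |UB| = √(11.4² + 21.1²) = 23.98 regardless of where P sits on A1. So B lies on both circle(W, 56.94) and circle(U, 23.98); the above-WV intersection is B = (-44.61, 35.38). P is the foot of the tangent from B: P = (-34.42, 16.91).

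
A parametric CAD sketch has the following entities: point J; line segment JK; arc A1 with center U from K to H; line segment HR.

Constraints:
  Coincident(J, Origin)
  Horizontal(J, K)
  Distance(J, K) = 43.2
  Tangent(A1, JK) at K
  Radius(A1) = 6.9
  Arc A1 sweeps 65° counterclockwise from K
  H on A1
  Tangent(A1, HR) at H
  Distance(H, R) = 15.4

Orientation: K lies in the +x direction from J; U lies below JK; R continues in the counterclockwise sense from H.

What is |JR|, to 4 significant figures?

35.33

J is at the origin; JK is horizontal with |JK| = 43.2 and K on the +x side, so K = (43.20, 0.000). Tangency of A1 to JK means the radius UK is perpendicular to JK, so U = K + (0, -6.9) = (43.20, -6.900). On A1, K sits at bearing 90° from U; a 65° counterclockwise sweep puts H at bearing 155°, so H = U + 6.9·(cos 155°, sin 155°) = (36.95, -3.984). The tangent condition forces UH to be normal to HR, so HR runs along (−sin 155°, cos 155°); with |HR| = 15.4, R = (30.44, -17.94). Then |JR| = |R − J| = 35.33.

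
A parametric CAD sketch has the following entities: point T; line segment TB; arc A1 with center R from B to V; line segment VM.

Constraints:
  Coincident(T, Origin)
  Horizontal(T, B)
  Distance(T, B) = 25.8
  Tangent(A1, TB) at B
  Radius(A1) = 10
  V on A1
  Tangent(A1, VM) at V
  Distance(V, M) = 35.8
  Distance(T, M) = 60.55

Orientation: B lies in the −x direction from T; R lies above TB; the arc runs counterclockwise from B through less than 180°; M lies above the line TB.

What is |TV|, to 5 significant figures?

24.823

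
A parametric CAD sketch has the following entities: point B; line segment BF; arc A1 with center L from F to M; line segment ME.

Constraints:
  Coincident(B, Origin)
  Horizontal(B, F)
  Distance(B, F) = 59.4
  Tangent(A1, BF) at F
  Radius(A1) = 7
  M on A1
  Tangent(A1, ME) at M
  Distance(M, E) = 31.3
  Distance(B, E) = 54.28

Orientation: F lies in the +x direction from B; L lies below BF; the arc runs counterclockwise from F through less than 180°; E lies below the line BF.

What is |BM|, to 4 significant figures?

53.01

B is at the origin; BF is horizontal with |BF| = 59.4 and F on the +x side, so F = (59.40, 0.000). The tangent condition forces LF to be normal to BF, so L = F + (0, -7) = (59.40, -7.000). Since LM ⟂ ME (tangency), |LE| = √(7.0² + 31.3²) = 32.07 regardless of where M sits on A1. So E lies on both circle(B, 54.28) and circle(L, 32.07); the below-BF intersection is E = (42.24, -34.09). M is the foot of the tangent from E: M = (52.81, -4.635).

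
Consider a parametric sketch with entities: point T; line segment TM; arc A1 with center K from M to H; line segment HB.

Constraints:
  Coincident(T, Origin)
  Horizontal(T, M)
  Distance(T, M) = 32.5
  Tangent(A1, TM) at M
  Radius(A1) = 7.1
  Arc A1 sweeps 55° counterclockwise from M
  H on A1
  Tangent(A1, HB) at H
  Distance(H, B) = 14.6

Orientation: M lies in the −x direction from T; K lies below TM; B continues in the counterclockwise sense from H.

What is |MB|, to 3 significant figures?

20.6

On A1, M sits at bearing 90° from K; a 55° counterclockwise sweep puts H at bearing 145°, so H = K + 7.1·(cos 145°, sin 145°) = (-38.3, -3.03). Tangency of A1 to HB means the radius KH is perpendicular to HB, so HB runs along (−sin 145°, cos 145°); with |HB| = 14.6, B = (-46.7, -15.0). Then |MB| = |B − M| = 20.6.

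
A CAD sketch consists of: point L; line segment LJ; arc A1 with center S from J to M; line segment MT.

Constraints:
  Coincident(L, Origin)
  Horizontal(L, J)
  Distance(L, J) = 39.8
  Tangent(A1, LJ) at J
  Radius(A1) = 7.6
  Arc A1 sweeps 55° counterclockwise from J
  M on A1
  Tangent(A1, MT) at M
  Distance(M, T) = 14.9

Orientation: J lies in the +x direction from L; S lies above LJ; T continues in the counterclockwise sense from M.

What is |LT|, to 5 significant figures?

56.716

L is at the origin; L and J share the same y with |LJ| = 39.8 and J on the +x side, so J = (39.800, 0.0000). A1 meets LJ tangentially, so SJ is at right angles to LJ, so S = J + (0, 7.6) = (39.800, 7.6000). On A1, J sits at bearing -90° from S; a 55° counterclockwise sweep puts M at bearing -35°, so M = S + 7.6·(cos -35°, sin -35°) = (46.026, 3.2408). The tangent condition forces SM to be normal to MT, so MT runs along (−sin -35°, cos -35°); with |MT| = 14.9, T = (54.572, 15.446). Then |LT| = |T − L| = 56.716.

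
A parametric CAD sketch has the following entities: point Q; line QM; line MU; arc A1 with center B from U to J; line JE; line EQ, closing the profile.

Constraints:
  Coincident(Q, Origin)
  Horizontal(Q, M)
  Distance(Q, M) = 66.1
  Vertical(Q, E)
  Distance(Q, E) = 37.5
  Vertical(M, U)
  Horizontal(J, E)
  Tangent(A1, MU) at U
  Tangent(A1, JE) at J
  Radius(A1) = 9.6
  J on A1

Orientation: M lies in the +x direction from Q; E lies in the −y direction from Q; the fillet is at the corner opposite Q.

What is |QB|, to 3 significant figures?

63.0

QE is vertical with |QE| = 37.5 and E on the −y side, so E = (0.00, -37.5). The virtual corner opposite Q is at (66.1, -37.5). The tangent condition forces BU to be normal to MU and the tangent condition forces BJ to be normal to JE, with radius 9.6, so the center B sits 9.6 in from both sides at B = (56.5, -27.9). Then |QB| = |B − Q| = 63.0.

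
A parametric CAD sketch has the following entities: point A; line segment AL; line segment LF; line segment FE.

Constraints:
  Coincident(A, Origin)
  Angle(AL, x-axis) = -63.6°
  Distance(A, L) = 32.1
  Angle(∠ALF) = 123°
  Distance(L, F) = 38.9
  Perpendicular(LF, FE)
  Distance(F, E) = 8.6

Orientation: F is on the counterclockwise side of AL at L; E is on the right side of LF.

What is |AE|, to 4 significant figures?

66.64

∠ALF = 123.0°, so LF runs at -63.6° + (180° − 123.0°) = -6.600° from the x-axis; with |LF| = 38.9, F = L + 38.9·(cos -6.600°, sin -6.600°) = (52.91, -33.22). LF is perpendicular to FE; with |FE| = 8.6 on the right of LF, E = F + 8.6·(-0.1149, -0.9934) = (51.93, -41.77). Then |AE| = |E − A| = 66.64.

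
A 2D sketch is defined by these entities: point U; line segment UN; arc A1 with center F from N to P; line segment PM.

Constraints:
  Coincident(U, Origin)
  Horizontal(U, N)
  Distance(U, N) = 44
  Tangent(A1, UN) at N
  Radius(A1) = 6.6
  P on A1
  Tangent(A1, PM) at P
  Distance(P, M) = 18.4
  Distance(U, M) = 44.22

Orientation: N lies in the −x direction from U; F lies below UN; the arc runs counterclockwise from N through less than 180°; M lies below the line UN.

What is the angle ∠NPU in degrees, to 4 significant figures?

53.22°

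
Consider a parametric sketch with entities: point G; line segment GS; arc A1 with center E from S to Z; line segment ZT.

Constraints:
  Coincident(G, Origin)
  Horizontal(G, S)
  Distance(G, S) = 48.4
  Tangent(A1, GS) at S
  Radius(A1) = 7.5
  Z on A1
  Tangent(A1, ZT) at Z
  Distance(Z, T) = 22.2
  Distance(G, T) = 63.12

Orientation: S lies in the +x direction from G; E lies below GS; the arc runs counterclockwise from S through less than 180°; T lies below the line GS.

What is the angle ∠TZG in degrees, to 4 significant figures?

142.5°

G is at the origin; G and S share the same y with |GS| = 48.4 and S on the +x side, so S = (48.40, 0.000). Tangency of A1 to GS means the radius ES is perpendicular to GS, so E = S + (0, -7.5) = (48.40, -7.500). Since EZ ⟂ ZT (tangency), |ET| = √(7.5² + 22.2²) = 23.43 regardless of where Z sits on A1. So T lies on both circle(G, 63.12) and circle(E, 23.43); the below-GS intersection is T = (55.65, -29.78). Z is the foot of the tangent from T: Z = (42.39, -11.98).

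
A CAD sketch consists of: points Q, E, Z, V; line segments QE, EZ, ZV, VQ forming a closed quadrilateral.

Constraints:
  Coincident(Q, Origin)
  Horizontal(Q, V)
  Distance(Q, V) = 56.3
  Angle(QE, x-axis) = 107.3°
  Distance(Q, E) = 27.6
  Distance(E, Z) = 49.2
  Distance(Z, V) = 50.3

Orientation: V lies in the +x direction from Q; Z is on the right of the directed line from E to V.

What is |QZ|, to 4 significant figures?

21.77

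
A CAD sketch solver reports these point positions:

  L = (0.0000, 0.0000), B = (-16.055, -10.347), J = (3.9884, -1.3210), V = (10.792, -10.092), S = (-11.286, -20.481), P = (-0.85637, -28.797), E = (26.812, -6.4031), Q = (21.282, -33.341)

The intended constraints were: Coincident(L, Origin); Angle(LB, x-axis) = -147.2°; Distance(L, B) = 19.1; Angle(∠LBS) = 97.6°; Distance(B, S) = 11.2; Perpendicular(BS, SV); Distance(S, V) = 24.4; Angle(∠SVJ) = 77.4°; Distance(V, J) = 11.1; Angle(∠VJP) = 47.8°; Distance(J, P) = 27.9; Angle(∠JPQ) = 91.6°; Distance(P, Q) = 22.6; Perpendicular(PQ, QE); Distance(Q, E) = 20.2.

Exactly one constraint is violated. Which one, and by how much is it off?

Distance(Q, E) = 20.2 — off by 7.30.

L = (0.00, 0.00) ✓; LB at -147.2° ✓; |LB| = 19.10 ✓; ∠LBS = 97.60° ✓; |BS| = 11.20 ✓; ∠(BS, SV) = 90.00° ✓; |SV| = 24.40 ✓; ∠SVJ = 77.40° ✓; |VJ| = 11.10 ✓; ∠VJP = 47.80° ✓; |JP| = 27.90 ✓; ∠JPQ = 91.60° ✓; |PQ| = 22.60 ✓; ∠(PQ, QE) = 90.00° ✓; |QE| = 27.50 ✗.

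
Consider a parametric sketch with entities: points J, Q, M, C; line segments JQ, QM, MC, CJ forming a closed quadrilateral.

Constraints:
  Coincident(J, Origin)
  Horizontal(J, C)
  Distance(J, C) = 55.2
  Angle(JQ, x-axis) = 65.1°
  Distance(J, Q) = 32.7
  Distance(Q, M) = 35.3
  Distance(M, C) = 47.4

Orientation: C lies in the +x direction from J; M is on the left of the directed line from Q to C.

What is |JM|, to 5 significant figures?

64.486

J is at the origin; J and C share the same y with |JC| = 55.2 and C in +x, so C = (55.2, 0). JQ runs at 65.1° with |JQ| = 32.7, so Q = (13.768, 29.660). M is determined by |QM| = 35.3 and |MC| = 47.4 together: it lies at the intersection of circle(Q, 35.3) and circle(C, 47.4). With |QC| = 50.954, the foot of the radical line on QC is 15.658 from Q and the perpendicular offset is √(35.3² − 15.658²) = 31.637. Taking the left-of-QC solution: M = (44.916, 46.271).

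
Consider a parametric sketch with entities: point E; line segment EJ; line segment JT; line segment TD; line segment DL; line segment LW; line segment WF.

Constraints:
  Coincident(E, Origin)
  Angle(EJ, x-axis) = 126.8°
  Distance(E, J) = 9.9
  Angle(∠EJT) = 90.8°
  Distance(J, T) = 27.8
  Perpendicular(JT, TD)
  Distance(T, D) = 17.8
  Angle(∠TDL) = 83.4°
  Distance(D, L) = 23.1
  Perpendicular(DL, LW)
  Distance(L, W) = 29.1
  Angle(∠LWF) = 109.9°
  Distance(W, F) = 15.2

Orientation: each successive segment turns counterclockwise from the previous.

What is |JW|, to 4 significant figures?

16.02

∠TDL = 83.4° gives DL at 42.60° from the x-axis; with |DL| = 23.1, L = (-0.9546, -7.178). DL ⟂ LW, so LW runs at 132.6°; with |LW| = 29.1, W = (-20.65, 14.24). Then |JW| = |W − J| = 16.02.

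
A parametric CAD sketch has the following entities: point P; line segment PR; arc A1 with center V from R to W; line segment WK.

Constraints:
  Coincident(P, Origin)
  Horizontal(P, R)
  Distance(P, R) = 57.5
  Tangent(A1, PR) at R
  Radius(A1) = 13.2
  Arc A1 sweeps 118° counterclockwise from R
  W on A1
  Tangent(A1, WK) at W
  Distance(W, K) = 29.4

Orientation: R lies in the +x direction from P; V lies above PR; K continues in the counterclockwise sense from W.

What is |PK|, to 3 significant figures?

71.6

On A1, R sits at bearing -90° from V; a 118° counterclockwise sweep puts W at bearing 28°, so W = V + 13.2·(cos 28°, sin 28°) = (69.2, 19.4). The tangent condition forces VW to be normal to WK, so WK runs along (−sin 28°, cos 28°); with |WK| = 29.4, K = (55.4, 45.4). Then |PK| = |K − P| = 71.6.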